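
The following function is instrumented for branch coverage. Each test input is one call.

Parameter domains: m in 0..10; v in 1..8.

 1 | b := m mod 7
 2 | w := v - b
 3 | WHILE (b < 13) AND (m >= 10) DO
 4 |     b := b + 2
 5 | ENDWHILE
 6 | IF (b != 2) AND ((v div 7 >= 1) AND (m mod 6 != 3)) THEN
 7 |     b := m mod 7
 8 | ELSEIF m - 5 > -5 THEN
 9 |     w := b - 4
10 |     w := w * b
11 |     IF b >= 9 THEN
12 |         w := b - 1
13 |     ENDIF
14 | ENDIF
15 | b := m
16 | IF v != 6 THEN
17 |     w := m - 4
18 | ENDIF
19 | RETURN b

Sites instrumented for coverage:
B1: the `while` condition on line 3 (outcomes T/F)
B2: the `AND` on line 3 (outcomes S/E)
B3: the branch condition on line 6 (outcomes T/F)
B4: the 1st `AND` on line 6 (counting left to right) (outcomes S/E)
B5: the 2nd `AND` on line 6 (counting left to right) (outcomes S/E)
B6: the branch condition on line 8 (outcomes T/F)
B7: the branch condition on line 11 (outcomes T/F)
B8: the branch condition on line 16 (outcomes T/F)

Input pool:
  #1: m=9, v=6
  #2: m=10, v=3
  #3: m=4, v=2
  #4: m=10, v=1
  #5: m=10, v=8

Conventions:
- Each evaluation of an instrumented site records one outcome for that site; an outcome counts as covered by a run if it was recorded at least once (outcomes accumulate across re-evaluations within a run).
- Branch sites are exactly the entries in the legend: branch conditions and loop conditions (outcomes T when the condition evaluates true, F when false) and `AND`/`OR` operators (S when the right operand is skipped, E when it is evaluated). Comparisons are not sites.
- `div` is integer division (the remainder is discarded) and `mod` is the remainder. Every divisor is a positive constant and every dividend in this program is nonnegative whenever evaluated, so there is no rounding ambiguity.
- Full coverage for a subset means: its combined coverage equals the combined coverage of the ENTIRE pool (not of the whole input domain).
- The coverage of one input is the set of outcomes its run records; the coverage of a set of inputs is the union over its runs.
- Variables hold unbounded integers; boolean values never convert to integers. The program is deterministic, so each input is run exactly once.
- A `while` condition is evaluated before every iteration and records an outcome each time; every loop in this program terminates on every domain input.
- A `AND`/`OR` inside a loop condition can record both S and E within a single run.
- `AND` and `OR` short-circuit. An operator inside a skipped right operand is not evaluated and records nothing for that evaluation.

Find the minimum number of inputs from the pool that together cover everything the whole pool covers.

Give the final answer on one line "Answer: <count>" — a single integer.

#1 (m=9, v=6) -> covered: B1=F, B2=E, B3=F, B4=S, B6=T, B7=F, B8=F
#2 (m=10, v=3) -> covered: B1=T, B1=F, B2=S, B2=E, B3=F, B4=E, B5=S, B6=T, B7=T, B8=T
#3 (m=4, v=2) -> covered: B1=F, B2=E, B3=F, B4=E, B5=S, B6=T, B7=F, B8=T
#4 (m=10, v=1) -> covered: B1=T, B1=F, B2=S, B2=E, B3=F, B4=E, B5=S, B6=T, B7=T, B8=T
#5 (m=10, v=8) -> covered: B1=T, B1=F, B2=S, B2=E, B3=T, B4=E, B5=E, B8=T
together the pool reaches 15 outcomes: B1=T, B1=F, B2=S, B2=E, B3=T, B3=F, B4=S, B4=E, B5=S, B5=E, B6=T, B7=T, B7=F, B8=T, B8=F
checked all size-1 subsets: none covers 15 outcomes (max 10/15)
checked all size-2 subsets: none covers 15 outcomes (max 13/15)
the canonical winner is {1, 2, 5}: size 3, full 15-outcome coverage, earliest index list among size-3 covers

Answer: 3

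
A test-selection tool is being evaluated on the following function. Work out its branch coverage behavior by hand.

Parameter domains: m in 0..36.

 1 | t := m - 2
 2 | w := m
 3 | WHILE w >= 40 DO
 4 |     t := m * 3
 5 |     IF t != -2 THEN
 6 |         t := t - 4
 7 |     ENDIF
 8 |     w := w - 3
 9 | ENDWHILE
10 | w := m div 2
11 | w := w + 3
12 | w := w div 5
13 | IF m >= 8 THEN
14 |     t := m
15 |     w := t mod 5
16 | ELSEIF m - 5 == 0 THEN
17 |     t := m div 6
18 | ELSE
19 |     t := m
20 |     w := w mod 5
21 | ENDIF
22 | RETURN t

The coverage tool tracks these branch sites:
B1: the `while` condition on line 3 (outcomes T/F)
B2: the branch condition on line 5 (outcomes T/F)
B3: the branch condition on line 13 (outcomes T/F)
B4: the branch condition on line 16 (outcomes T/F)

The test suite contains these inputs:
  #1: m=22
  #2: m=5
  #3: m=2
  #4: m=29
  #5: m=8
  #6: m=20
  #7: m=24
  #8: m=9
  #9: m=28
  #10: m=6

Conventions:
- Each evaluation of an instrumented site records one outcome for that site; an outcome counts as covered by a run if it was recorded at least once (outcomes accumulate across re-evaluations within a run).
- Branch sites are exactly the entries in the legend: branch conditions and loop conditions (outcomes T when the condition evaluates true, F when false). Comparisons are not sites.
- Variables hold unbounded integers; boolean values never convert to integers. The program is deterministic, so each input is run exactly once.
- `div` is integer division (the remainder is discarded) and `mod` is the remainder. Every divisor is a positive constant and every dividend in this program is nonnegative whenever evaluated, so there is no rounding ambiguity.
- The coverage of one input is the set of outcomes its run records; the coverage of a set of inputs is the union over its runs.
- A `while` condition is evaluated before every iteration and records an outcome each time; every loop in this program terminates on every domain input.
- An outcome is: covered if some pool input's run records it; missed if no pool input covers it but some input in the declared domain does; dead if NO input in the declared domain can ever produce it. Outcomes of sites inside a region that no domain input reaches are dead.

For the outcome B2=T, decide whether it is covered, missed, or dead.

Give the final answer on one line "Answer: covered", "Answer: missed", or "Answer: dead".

no pool input records B2=T
checking all 37 inputs in the declared domain: B2=T is never recorded -> dead

Answer: dead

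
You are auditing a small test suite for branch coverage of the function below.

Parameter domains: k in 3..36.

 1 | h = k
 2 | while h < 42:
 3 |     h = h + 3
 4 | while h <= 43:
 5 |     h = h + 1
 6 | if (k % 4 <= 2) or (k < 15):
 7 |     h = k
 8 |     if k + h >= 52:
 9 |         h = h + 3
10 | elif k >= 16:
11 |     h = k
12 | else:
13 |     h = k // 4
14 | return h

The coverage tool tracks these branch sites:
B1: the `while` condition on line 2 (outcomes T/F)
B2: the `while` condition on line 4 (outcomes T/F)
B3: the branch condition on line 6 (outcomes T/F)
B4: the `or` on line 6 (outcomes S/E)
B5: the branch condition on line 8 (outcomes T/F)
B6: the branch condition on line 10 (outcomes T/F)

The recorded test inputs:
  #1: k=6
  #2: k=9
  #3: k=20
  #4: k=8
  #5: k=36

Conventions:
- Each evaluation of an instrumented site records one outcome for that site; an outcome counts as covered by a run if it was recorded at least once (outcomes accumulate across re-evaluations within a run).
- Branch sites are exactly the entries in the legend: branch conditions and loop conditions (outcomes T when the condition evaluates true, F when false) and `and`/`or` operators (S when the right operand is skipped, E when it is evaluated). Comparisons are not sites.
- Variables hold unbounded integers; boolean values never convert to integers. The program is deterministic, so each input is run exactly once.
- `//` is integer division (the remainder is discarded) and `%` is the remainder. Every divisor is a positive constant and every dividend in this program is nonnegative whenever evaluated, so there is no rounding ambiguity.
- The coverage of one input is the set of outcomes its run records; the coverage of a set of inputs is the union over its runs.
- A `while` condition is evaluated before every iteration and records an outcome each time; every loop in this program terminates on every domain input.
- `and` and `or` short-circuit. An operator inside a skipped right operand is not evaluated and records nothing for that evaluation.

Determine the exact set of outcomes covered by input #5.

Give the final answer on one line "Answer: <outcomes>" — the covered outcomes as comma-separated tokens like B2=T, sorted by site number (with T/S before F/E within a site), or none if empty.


Simulating input #5 (k=36) step by step:
  B1->T, B1->T, B1->F, B2->T, B2->T, B2->F, B4->S, B3->T, B5->T
distinct outcomes covered: B1=T, B1=F, B2=T, B2=F, B3=T, B4=S, B5=T
Answer: B1=T, B1=F, B2=T, B2=F, B3=T, B4=S, B5=T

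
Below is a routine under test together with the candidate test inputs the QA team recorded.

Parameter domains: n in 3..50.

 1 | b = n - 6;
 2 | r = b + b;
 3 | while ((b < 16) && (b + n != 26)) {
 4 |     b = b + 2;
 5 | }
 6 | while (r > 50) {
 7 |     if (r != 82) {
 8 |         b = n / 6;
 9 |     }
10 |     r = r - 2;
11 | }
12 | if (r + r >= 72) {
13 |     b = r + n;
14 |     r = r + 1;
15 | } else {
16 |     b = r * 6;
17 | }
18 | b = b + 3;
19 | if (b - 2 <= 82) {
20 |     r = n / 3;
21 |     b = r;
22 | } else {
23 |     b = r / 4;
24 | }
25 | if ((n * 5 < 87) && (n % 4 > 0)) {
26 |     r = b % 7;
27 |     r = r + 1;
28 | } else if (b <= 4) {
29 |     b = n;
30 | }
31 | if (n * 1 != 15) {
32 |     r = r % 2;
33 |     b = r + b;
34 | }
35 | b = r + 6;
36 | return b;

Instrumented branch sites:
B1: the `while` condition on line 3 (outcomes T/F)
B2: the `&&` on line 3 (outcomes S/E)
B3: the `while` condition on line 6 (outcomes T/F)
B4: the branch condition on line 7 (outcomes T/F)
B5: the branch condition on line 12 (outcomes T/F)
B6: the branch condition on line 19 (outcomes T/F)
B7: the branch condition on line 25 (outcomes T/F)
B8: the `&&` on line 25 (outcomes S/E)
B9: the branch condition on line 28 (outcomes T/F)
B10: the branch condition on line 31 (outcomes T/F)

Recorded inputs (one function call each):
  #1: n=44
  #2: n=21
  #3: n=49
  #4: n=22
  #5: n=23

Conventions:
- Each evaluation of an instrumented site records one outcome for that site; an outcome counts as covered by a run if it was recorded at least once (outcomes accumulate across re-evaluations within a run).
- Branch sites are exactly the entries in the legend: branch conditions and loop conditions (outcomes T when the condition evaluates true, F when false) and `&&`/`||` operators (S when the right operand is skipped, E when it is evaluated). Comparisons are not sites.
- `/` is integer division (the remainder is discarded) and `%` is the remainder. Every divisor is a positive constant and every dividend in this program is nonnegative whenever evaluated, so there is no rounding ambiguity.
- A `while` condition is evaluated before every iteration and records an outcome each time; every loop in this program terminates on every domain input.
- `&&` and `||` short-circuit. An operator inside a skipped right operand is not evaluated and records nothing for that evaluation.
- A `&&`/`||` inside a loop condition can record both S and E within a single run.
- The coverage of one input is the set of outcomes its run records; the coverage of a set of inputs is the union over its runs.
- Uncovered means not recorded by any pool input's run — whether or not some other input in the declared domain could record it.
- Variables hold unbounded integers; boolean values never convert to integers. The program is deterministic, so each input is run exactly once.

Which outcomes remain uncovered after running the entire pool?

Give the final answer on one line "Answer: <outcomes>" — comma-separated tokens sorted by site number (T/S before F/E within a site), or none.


test 1 (n=44) fires B2->S, B1->F, B3->T, B4->T, B3->T, B4->T, B3->T, B4->T, B3->T, B4->T, B3->T, B4->T, B3->T, B4->T, ...; hits B1=F, B2=S, B3=T, B3=F, B4=T, B5=T, B6=F, B7=F, B8=S, B9=F, B10=T
test 2 (n=21) fires B2->E, B1->T, B2->S, B1->F, B3->F, B5->F, B6->F, B8->S, B7->F, B9->F, B10->T; hits B1=T, B1=F, B2=S, B2=E, B3=F, B5=F, B6=F, B7=F, B8=S, B9=F, B10=T
test 3 (n=49) fires B2->S, B1->F, B3->T, B4->T, B3->T, B4->T, B3->T, B4->F, B3->T, B4->T, B3->T, B4->T, B3->T, B4->T, ...; hits B1=F, B2=S, B3=T, B3=F, B4=T, B4=F, B5=T, B6=F, B7=F, B8=S, B9=F, B10=T
test 4 (n=22) fires B2->S, B1->F, B3->F, B5->F, B6->F, B8->S, B7->F, B9->F, B10->T; hits B1=F, B2=S, B3=F, B5=F, B6=F, B7=F, B8=S, B9=F, B10=T
test 5 (n=23) fires B2->S, B1->F, B3->F, B5->F, B6->F, B8->S, B7->F, B9->F, B10->T; hits B1=F, B2=S, B3=F, B5=F, B6=F, B7=F, B8=S, B9=F, B10=T
union over the pool: B1=T, B1=F, B2=S, B2=E, B3=T, B3=F, B4=T, B4=F, B5=T, B5=F, B6=F, B7=F, B8=S, B9=F, B10=T
uncovered (5 of 20): B6=T, B7=T, B8=E, B9=T, B10=F
Answer: B6=T, B7=T, B8=E, B9=T, B10=F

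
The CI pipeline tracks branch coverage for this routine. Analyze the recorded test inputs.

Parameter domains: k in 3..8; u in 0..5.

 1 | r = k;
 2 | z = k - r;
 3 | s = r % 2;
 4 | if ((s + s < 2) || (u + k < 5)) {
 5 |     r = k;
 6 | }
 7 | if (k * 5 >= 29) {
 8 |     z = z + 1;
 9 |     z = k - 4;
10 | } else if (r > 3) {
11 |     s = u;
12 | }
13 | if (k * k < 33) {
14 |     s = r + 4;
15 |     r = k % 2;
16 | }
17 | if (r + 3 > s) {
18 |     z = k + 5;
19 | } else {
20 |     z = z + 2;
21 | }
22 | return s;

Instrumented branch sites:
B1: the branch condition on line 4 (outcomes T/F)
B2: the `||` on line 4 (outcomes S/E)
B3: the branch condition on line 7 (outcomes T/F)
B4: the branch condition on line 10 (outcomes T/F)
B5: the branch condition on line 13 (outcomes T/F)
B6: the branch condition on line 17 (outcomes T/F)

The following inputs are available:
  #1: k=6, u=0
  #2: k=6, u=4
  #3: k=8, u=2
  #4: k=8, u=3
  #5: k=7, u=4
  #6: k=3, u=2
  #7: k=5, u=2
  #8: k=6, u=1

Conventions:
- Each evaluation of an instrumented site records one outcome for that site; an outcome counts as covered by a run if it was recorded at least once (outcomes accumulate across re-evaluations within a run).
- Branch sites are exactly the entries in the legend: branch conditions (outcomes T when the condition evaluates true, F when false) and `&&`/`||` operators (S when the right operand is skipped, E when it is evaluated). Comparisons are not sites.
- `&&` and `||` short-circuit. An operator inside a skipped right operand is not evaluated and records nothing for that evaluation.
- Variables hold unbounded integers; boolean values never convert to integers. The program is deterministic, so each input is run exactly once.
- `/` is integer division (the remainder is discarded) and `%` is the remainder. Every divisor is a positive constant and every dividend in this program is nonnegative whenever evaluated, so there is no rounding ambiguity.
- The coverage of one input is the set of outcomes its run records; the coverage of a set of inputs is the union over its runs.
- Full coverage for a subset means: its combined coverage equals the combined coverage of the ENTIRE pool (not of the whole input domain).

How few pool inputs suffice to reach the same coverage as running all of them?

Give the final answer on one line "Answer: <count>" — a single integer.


run #1 (k=6, u=0) records B1=T, B2=S, B3=T, B5=F, B6=T
run #2 (k=6, u=4) records B1=T, B2=S, B3=T, B5=F, B6=T
run #3 (k=8, u=2) records B1=T, B2=S, B3=T, B5=F, B6=T
run #4 (k=8, u=3) records B1=T, B2=S, B3=T, B5=F, B6=T
run #5 (k=7, u=4) records B1=F, B2=E, B3=T, B5=F, B6=T
run #6 (k=3, u=2) records B1=F, B2=E, B3=F, B4=F, B5=T, B6=F
run #7 (k=5, u=2) records B1=F, B2=E, B3=F, B4=T, B5=T, B6=F
run #8 (k=6, u=1) records B1=T, B2=S, B3=T, B5=F, B6=T
union over all inputs: B1=T, B1=F, B2=S, B2=E, B3=T, B3=F, B4=T, B4=F, B5=T, B5=F, B6=T, B6=F (12 outcomes)
no size-1 subset reaches all 12 outcomes (best union: 6/12)
no size-2 subset reaches all 12 outcomes (best union: 11/12)
at size 3, {1, 6, 7} reaches all 12 outcomes; every lexicographically earlier size-3 subset fails
Answer: 3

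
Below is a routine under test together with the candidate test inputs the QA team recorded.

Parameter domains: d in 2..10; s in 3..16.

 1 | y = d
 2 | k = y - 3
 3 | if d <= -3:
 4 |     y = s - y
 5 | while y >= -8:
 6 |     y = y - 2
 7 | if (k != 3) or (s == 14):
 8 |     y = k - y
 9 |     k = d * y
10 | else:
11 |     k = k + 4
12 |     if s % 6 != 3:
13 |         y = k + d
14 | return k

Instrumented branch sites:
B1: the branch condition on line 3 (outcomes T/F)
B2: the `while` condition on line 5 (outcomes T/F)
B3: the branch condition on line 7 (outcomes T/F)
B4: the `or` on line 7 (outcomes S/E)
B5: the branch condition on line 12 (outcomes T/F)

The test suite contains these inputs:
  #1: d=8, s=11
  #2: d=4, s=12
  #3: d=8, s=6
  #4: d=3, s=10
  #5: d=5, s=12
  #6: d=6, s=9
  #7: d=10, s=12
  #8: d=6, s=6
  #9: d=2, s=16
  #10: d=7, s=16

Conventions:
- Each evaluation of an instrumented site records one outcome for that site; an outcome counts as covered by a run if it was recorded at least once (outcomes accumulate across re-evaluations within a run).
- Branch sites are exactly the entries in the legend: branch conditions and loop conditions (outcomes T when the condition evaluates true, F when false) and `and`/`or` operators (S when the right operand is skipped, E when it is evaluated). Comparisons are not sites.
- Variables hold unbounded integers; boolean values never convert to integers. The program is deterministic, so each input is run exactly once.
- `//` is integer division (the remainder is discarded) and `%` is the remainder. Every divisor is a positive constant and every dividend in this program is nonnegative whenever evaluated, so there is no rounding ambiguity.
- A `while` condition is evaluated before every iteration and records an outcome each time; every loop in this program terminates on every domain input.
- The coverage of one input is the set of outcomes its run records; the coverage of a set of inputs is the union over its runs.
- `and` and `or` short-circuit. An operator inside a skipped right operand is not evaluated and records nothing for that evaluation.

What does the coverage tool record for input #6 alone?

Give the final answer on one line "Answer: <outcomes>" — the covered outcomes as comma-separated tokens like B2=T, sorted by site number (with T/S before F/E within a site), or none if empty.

Running input #6 (d=6, s=9), event by event:
  B1->F, B2->T, B2->T, B2->T, B2->T, B2->T, B2->T, B2->T, B2->T, B2->F
  B4->E, B3->F, B5->F
as a set, this run covers: B1=F, B2=T, B2=F, B3=F, B4=E, B5=F

Answer: B1=F, B2=T, B2=F, B3=F, B4=E, B5=F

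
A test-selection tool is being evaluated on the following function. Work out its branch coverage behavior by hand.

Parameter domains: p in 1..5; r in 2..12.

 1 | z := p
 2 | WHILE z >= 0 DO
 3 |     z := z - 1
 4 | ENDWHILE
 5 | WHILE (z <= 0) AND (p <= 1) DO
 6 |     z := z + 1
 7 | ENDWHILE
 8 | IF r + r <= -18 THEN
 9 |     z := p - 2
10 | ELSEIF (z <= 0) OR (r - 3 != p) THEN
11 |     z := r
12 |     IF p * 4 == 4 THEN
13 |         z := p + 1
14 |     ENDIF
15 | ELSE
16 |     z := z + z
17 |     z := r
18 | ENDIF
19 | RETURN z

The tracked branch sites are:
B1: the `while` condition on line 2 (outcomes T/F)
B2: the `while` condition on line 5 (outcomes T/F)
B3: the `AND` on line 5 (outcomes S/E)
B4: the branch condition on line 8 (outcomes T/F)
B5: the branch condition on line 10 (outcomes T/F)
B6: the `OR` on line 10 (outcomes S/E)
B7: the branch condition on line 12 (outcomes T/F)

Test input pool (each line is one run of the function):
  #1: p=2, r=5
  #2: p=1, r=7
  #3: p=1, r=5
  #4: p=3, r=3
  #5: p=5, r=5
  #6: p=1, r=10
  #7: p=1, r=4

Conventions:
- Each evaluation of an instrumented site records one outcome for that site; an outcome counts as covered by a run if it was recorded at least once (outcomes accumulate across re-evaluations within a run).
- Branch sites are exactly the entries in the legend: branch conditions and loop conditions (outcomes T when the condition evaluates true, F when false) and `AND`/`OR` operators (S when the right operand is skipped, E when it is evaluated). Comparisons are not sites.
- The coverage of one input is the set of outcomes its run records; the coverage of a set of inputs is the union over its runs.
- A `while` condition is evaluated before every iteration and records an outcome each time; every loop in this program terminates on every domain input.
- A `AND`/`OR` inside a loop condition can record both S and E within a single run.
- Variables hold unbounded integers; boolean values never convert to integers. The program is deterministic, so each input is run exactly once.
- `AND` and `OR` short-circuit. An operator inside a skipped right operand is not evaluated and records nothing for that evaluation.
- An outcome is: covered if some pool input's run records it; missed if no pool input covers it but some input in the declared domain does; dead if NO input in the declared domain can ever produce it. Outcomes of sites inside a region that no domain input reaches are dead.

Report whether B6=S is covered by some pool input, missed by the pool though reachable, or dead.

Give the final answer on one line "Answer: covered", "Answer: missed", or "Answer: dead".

B6=S is recorded by pool input(s) 1, 4, 5 -> covered

Answer: covered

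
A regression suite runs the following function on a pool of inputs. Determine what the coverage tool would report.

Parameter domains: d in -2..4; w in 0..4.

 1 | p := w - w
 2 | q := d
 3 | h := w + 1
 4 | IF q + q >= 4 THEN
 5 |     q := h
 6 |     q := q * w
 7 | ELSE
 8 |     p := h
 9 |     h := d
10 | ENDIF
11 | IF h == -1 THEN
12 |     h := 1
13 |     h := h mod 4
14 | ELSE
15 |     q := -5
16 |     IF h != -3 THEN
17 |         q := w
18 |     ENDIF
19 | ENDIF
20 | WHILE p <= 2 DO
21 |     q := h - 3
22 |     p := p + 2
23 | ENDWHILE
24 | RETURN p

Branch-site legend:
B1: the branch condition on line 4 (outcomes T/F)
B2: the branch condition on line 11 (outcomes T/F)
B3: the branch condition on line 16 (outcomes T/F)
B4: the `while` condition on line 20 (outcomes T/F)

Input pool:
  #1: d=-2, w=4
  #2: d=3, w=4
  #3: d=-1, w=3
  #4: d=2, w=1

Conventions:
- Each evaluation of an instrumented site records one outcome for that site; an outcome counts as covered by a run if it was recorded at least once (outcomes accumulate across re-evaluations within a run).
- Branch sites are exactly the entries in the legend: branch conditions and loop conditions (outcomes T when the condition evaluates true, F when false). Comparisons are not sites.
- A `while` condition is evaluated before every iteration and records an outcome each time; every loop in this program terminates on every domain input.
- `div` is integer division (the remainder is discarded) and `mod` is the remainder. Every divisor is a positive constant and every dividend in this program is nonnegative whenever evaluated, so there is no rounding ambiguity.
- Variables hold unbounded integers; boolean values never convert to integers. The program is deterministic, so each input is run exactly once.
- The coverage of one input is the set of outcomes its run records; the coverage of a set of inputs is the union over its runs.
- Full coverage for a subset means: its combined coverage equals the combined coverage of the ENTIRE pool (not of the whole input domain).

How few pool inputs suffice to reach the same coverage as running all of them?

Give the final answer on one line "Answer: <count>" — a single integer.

test 1 (d=-2, w=4) fires B1->F, B2->F, B3->T, B4->F; hits B1=F, B2=F, B3=T, B4=F
test 2 (d=3, w=4) fires B1->T, B2->F, B3->T, B4->T, B4->T, B4->F; hits B1=T, B2=F, B3=T, B4=T, B4=F
test 3 (d=-1, w=3) fires B1->F, B2->T, B4->F; hits B1=F, B2=T, B4=F
test 4 (d=2, w=1) fires B1->T, B2->F, B3->T, B4->T, B4->T, B4->F; hits B1=T, B2=F, B3=T, B4=T, B4=F
union over all inputs: B1=T, B1=F, B2=T, B2=F, B3=T, B4=T, B4=F (7 outcomes)
no size-1 subset reaches all 7 outcomes (best union: 5/7)
at size 2, {2, 3} reaches all 7 outcomes; every lexicographically earlier size-2 subset fails

Answer: 2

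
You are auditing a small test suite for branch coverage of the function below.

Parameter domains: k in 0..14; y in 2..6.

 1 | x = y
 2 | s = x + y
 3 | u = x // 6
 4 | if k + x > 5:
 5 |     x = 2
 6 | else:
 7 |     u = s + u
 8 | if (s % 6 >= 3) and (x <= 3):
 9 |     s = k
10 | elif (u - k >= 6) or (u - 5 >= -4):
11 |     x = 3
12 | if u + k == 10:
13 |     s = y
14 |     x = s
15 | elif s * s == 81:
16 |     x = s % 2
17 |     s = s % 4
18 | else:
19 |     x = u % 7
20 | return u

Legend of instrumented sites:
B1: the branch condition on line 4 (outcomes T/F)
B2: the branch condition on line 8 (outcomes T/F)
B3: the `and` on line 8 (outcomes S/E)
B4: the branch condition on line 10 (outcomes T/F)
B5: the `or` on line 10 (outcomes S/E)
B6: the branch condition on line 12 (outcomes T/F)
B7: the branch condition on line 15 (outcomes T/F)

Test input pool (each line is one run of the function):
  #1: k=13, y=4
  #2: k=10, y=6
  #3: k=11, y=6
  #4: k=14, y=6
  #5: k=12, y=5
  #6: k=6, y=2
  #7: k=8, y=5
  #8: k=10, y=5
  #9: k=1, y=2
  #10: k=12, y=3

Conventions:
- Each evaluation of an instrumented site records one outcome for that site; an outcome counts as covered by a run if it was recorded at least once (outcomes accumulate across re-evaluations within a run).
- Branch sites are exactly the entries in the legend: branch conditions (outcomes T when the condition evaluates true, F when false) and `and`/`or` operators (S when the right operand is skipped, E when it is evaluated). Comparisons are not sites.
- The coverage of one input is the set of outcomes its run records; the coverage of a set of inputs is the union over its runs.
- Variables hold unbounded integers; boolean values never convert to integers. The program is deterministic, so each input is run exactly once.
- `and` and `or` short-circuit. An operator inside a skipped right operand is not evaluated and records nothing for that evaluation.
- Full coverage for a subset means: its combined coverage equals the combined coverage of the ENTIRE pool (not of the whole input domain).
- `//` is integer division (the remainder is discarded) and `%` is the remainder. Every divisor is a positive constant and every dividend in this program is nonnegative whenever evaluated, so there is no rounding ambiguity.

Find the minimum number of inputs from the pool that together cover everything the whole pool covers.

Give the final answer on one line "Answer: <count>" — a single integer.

#1 (k=13, y=4) -> covered: B1=T, B2=F, B3=S, B4=F, B5=E, B6=F, B7=F
#2 (k=10, y=6) -> covered: B1=T, B2=F, B3=S, B4=T, B5=E, B6=F, B7=F
#3 (k=11, y=6) -> covered: B1=T, B2=F, B3=S, B4=T, B5=E, B6=F, B7=F
#4 (k=14, y=6) -> covered: B1=T, B2=F, B3=S, B4=T, B5=E, B6=F, B7=F
#5 (k=12, y=5) -> covered: B1=T, B2=T, B3=E, B6=F, B7=F
#6 (k=6, y=2) -> covered: B1=T, B2=T, B3=E, B6=F, B7=F
#7 (k=8, y=5) -> covered: B1=T, B2=T, B3=E, B6=F, B7=F
#8 (k=10, y=5) -> covered: B1=T, B2=T, B3=E, B6=T
#9 (k=1, y=2) -> covered: B1=F, B2=T, B3=E, B6=F, B7=F
#10 (k=12, y=3) -> covered: B1=T, B2=F, B3=S, B4=F, B5=E, B6=F, B7=F
together the pool reaches 12 outcomes: B1=T, B1=F, B2=T, B2=F, B3=S, B3=E, B4=T, B4=F, B5=E, B6=T, B6=F, B7=F
no size-1 subset reaches all 12 outcomes (best union: 7/12)
no size-2 subset reaches all 12 outcomes (best union: 10/12)
no size-3 subset reaches all 12 outcomes (best union: 11/12)
size 4: inputs {1, 2, 8, 9} cover all 12 outcomes, and no lexicographically smaller subset of this size does

Answer: 4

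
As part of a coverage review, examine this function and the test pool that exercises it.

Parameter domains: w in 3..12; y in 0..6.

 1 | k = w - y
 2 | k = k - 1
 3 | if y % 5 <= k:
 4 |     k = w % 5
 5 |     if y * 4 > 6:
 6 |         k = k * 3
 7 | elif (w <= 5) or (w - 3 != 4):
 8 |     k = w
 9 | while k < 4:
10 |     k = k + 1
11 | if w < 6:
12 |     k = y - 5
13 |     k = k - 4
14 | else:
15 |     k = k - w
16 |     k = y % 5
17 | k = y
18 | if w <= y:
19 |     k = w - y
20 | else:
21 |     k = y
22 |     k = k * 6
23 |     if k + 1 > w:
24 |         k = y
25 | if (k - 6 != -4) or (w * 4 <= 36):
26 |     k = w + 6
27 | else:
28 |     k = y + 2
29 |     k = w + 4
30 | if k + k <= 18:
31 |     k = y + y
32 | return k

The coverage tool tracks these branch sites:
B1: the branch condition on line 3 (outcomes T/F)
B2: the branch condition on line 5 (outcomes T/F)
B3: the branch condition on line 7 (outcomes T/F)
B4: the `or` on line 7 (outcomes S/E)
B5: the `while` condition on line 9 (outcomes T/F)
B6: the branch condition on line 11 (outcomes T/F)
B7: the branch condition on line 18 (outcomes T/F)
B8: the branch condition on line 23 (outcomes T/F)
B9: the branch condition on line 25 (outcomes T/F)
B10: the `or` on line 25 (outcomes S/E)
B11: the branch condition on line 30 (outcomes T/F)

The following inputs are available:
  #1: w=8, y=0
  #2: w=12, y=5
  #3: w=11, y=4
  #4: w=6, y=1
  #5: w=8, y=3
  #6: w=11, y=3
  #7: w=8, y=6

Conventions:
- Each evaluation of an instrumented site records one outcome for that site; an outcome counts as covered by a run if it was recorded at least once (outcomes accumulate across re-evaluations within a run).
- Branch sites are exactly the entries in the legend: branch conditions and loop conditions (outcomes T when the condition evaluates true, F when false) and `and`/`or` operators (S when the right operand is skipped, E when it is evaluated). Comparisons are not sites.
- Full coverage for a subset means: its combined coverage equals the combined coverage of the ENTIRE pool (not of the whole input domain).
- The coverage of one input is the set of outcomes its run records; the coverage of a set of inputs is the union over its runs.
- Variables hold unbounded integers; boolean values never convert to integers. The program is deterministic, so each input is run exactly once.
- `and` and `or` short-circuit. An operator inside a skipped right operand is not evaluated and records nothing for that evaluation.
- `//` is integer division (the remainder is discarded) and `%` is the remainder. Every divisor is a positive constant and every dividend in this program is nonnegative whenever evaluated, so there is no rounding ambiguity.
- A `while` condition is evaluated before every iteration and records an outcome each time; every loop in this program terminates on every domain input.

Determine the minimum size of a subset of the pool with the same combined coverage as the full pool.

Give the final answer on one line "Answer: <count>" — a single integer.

input #1, w=8, y=0: outcomes B1=T, B2=F, B5=T, B5=F, B6=F, B7=F, B8=F, B9=T, B10=S, B11=F
input #2, w=12, y=5: outcomes B1=T, B2=T, B5=F, B6=F, B7=F, B8=T, B9=T, B10=S, B11=F
input #3, w=11, y=4: outcomes B1=T, B2=T, B5=T, B5=F, B6=F, B7=F, B8=T, B9=T, B10=S, B11=F
input #4, w=6, y=1: outcomes B1=T, B2=F, B5=T, B5=F, B6=F, B7=F, B8=T, B9=T, B10=S, B11=F
input #5, w=8, y=3: outcomes B1=T, B2=T, B5=F, B6=F, B7=F, B8=T, B9=T, B10=S, B11=F
input #6, w=11, y=3: outcomes B1=T, B2=T, B5=T, B5=F, B6=F, B7=F, B8=T, B9=T, B10=S, B11=F
input #7, w=8, y=6: outcomes B1=T, B2=T, B5=F, B6=F, B7=F, B8=T, B9=T, B10=S, B11=F
union over all inputs: B1=T, B2=T, B2=F, B5=T, B5=F, B6=F, B7=F, B8=T, B8=F, B9=T, B10=S, B11=F (12 outcomes)
size 1 is not enough: best union over all size-1 subsets is 10/12
the canonical winner is {1, 2}: size 2, full 12-outcome coverage, earliest index list among size-2 covers

Answer: 2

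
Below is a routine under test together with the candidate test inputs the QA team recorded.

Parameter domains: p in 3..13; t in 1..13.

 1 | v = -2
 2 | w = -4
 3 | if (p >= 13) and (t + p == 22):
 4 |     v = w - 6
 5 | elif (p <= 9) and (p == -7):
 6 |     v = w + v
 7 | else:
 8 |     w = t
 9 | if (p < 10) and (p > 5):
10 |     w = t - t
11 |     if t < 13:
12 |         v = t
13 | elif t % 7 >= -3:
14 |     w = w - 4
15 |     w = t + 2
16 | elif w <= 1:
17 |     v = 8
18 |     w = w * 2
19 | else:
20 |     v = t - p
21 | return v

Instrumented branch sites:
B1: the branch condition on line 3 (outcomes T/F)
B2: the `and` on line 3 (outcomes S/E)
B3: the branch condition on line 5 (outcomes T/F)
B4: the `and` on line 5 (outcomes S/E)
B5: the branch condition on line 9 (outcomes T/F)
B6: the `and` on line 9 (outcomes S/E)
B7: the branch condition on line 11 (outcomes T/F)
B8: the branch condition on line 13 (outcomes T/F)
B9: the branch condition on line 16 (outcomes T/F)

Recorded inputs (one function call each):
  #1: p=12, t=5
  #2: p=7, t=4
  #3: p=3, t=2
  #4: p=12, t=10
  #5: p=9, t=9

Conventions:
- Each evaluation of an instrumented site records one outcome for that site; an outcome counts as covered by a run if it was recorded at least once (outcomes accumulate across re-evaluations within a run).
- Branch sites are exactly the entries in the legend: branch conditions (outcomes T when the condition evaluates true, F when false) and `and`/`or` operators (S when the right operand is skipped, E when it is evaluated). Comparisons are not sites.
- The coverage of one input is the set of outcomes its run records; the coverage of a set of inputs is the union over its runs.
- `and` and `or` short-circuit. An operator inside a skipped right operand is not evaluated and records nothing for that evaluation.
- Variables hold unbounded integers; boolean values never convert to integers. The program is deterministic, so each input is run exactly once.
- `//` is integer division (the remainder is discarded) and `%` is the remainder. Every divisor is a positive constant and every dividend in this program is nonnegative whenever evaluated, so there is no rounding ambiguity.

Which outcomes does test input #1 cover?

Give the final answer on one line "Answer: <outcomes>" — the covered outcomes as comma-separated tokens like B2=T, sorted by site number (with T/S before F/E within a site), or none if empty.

Running input #1 (p=12, t=5), event by event:
  B2->S, B1->F, B4->S, B3->F, B6->S, B5->F, B8->T
deduplicating events, the covered set is: B1=F, B2=S, B3=F, B4=S, B5=F, B6=S, B8=T

Answer: B1=F, B2=S, B3=F, B4=S, B5=F, B6=S, B8=T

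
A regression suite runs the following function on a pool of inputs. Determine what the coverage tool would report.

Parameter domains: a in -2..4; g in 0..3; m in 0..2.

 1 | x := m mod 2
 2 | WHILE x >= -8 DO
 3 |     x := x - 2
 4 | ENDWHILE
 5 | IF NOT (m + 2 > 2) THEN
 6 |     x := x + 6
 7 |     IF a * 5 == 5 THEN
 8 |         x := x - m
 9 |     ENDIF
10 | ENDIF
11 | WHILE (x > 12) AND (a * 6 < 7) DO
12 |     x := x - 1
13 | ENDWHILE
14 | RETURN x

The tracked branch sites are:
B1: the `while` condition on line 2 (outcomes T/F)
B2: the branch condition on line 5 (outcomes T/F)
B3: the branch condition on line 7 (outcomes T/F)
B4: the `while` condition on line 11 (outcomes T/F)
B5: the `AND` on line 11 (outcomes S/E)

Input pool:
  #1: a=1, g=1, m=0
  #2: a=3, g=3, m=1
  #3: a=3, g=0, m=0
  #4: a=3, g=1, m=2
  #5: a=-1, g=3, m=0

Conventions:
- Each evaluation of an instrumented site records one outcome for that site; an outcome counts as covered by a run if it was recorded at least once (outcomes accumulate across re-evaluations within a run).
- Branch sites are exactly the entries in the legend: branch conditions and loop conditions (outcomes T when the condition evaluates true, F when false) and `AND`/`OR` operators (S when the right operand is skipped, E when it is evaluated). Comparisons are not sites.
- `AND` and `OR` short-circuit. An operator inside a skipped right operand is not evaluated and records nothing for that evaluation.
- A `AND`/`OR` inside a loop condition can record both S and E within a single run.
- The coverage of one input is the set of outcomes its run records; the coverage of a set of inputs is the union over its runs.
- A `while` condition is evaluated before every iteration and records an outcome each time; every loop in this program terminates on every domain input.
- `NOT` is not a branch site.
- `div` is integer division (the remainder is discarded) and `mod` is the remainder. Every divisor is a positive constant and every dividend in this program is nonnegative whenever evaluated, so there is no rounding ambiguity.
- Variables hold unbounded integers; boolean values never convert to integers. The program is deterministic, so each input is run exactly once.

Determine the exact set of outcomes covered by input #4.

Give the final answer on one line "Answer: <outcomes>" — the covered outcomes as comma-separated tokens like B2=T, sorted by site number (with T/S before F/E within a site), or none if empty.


Simulating input #4 (a=3, g=1, m=2) step by step:
  B1->T, B1->T, B1->T, B1->T, B1->T, B1->F, B2->F, B5->S, B4->F
as a set, this run covers: B1=T, B1=F, B2=F, B4=F, B5=S
Answer: B1=T, B1=F, B2=F, B4=F, B5=S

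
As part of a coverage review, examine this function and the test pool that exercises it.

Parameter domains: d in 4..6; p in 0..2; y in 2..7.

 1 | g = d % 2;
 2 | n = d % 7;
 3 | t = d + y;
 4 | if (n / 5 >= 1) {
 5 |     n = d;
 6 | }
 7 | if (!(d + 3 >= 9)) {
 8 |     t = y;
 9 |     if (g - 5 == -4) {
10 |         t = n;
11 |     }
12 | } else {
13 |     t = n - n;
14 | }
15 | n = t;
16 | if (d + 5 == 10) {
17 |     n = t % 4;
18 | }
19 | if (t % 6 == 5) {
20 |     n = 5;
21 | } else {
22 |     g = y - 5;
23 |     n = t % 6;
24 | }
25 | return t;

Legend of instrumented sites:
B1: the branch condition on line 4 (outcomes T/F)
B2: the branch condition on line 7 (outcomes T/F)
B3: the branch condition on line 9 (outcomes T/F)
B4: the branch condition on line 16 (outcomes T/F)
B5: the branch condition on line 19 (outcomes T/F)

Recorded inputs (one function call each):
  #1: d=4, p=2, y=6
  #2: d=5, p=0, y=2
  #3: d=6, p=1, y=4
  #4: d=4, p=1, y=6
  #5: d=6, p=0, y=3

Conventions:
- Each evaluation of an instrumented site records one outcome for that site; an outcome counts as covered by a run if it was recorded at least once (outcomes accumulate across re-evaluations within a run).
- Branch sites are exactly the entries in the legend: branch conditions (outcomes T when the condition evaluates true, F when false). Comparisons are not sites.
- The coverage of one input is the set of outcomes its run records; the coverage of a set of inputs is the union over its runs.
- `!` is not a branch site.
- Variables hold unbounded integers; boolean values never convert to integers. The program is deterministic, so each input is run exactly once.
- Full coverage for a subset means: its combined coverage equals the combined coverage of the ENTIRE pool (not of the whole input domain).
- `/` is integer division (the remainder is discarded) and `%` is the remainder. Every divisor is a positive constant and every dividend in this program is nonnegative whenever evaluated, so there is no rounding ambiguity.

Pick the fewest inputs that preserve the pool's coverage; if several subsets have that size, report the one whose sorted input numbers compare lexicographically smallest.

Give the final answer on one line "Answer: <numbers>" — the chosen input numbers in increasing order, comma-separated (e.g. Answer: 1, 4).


#1 (d=4, p=2, y=6) -> B1->F, B2->T, B3->F, B4->F, B5->F; covered: B1=F, B2=T, B3=F, B4=F, B5=F
#2 (d=5, p=0, y=2) -> B1->T, B2->T, B3->T, B4->T, B5->T; covered: B1=T, B2=T, B3=T, B4=T, B5=T
#3 (d=6, p=1, y=4) -> B1->T, B2->F, B4->F, B5->F; covered: B1=T, B2=F, B4=F, B5=F
#4 (d=4, p=1, y=6) -> B1->F, B2->T, B3->F, B4->F, B5->F; covered: B1=F, B2=T, B3=F, B4=F, B5=F
#5 (d=6, p=0, y=3) -> B1->T, B2->F, B4->F, B5->F; covered: B1=T, B2=F, B4=F, B5=F
union over all inputs: B1=T, B1=F, B2=T, B2=F, B3=T, B3=F, B4=T, B4=F, B5=T, B5=F (10 outcomes)
every size-1 subset falls short of the 10 outcomes (best: 5/10)
every size-2 subset falls short of the 10 outcomes (best: 9/10)
the canonical winner is {1, 2, 3}: size 3, full 10-outcome coverage, earliest index list among size-3 covers
Answer: 1, 2, 3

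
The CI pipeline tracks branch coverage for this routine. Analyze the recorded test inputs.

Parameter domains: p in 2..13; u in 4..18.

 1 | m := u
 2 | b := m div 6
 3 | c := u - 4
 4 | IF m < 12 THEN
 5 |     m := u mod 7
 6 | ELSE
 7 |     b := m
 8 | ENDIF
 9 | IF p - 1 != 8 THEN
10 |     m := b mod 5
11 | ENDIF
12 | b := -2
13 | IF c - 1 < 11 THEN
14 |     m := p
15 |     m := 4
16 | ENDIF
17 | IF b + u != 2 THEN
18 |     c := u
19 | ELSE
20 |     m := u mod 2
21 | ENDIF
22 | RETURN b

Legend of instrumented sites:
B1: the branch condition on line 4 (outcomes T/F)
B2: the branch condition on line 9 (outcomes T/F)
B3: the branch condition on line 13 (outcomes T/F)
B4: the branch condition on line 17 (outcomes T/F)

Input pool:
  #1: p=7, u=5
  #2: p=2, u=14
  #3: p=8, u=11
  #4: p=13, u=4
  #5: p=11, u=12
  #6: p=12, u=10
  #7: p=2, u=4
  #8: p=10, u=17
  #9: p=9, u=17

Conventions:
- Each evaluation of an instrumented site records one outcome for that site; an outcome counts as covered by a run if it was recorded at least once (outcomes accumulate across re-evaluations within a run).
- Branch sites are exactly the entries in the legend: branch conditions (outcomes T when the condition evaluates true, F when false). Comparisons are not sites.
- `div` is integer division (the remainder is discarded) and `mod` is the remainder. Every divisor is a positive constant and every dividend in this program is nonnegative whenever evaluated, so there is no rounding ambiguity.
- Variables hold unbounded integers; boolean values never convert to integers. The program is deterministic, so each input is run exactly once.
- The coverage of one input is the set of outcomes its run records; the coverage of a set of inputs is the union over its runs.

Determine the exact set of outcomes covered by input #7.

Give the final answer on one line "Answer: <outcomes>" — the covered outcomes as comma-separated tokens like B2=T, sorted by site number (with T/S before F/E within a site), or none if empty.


Event log for input #7 (p=2, u=4):
  B1->T, B2->T, B3->T, B4->F
as a set, this run covers: B1=T, B2=T, B3=T, B4=F
Answer: B1=T, B2=T, B3=T, B4=F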